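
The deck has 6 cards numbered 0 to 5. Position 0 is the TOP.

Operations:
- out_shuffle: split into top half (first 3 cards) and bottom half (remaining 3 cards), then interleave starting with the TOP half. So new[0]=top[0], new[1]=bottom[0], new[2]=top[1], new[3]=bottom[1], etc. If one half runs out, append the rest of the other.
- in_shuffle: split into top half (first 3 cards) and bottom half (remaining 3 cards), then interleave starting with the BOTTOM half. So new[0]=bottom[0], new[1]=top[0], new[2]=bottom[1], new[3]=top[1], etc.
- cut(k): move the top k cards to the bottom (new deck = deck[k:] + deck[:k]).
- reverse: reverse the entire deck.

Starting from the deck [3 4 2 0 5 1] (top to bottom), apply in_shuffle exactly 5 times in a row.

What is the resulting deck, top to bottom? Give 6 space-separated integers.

After op 1 (in_shuffle): [0 3 5 4 1 2]
After op 2 (in_shuffle): [4 0 1 3 2 5]
After op 3 (in_shuffle): [3 4 2 0 5 1]
After op 4 (in_shuffle): [0 3 5 4 1 2]
After op 5 (in_shuffle): [4 0 1 3 2 5]

Answer: 4 0 1 3 2 5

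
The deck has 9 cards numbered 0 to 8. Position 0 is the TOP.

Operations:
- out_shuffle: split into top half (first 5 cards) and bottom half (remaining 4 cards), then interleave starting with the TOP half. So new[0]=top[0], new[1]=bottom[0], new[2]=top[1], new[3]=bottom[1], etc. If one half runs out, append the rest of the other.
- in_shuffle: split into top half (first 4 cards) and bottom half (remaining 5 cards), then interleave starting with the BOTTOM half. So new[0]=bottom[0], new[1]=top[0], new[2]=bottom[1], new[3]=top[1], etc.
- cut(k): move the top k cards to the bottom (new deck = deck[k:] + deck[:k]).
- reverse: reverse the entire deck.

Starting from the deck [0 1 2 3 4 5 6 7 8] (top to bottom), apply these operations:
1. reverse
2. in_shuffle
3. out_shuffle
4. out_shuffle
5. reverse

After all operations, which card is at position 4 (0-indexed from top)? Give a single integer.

Answer: 8

Derivation:
After op 1 (reverse): [8 7 6 5 4 3 2 1 0]
After op 2 (in_shuffle): [4 8 3 7 2 6 1 5 0]
After op 3 (out_shuffle): [4 6 8 1 3 5 7 0 2]
After op 4 (out_shuffle): [4 5 6 7 8 0 1 2 3]
After op 5 (reverse): [3 2 1 0 8 7 6 5 4]
Position 4: card 8.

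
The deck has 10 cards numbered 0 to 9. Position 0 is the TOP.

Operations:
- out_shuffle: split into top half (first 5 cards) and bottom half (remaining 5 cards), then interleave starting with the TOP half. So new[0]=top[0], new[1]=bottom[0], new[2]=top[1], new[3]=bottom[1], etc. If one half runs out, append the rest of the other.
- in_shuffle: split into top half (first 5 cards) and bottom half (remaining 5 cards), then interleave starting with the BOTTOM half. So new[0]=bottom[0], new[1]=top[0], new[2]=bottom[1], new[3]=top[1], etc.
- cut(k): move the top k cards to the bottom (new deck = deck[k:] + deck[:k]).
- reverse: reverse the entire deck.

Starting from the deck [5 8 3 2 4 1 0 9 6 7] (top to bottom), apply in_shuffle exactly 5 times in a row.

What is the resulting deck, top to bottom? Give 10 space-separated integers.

Answer: 7 6 9 0 1 4 2 3 8 5

Derivation:
After op 1 (in_shuffle): [1 5 0 8 9 3 6 2 7 4]
After op 2 (in_shuffle): [3 1 6 5 2 0 7 8 4 9]
After op 3 (in_shuffle): [0 3 7 1 8 6 4 5 9 2]
After op 4 (in_shuffle): [6 0 4 3 5 7 9 1 2 8]
After op 5 (in_shuffle): [7 6 9 0 1 4 2 3 8 5]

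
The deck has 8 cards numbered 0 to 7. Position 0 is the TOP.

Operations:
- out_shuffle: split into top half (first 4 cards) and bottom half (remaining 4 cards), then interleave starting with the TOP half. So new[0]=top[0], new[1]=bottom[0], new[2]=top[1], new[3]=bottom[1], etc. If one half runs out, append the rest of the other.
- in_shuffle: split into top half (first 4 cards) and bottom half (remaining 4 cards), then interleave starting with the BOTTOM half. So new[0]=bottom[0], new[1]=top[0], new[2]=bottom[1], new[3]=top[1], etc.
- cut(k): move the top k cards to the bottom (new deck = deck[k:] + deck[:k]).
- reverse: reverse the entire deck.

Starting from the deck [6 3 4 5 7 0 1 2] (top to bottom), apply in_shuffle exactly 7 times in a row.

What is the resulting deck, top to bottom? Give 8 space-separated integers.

Answer: 7 6 0 3 1 4 2 5

Derivation:
After op 1 (in_shuffle): [7 6 0 3 1 4 2 5]
After op 2 (in_shuffle): [1 7 4 6 2 0 5 3]
After op 3 (in_shuffle): [2 1 0 7 5 4 3 6]
After op 4 (in_shuffle): [5 2 4 1 3 0 6 7]
After op 5 (in_shuffle): [3 5 0 2 6 4 7 1]
After op 6 (in_shuffle): [6 3 4 5 7 0 1 2]
After op 7 (in_shuffle): [7 6 0 3 1 4 2 5]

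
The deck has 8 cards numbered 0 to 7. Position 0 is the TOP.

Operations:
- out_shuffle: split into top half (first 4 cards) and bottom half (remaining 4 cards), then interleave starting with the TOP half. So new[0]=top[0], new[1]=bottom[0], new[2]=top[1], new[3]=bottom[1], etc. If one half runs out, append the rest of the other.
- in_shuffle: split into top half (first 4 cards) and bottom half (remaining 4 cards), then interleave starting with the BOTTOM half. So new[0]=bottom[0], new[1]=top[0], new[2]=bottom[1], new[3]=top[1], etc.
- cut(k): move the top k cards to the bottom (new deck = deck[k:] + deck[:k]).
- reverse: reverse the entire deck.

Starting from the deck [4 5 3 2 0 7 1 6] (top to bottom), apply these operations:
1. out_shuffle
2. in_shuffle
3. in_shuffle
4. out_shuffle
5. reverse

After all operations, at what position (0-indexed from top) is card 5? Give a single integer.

After op 1 (out_shuffle): [4 0 5 7 3 1 2 6]
After op 2 (in_shuffle): [3 4 1 0 2 5 6 7]
After op 3 (in_shuffle): [2 3 5 4 6 1 7 0]
After op 4 (out_shuffle): [2 6 3 1 5 7 4 0]
After op 5 (reverse): [0 4 7 5 1 3 6 2]
Card 5 is at position 3.

Answer: 3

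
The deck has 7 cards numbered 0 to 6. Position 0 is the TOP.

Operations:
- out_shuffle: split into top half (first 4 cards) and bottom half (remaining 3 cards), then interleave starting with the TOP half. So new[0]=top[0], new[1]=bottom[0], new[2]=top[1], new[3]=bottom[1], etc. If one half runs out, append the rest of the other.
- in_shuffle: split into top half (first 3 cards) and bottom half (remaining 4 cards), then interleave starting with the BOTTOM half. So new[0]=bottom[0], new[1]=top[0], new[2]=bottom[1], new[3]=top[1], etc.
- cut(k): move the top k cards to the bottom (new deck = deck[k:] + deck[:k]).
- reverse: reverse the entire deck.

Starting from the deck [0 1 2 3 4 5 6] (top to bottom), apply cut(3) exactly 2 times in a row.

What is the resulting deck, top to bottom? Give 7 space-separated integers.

Answer: 6 0 1 2 3 4 5

Derivation:
After op 1 (cut(3)): [3 4 5 6 0 1 2]
After op 2 (cut(3)): [6 0 1 2 3 4 5]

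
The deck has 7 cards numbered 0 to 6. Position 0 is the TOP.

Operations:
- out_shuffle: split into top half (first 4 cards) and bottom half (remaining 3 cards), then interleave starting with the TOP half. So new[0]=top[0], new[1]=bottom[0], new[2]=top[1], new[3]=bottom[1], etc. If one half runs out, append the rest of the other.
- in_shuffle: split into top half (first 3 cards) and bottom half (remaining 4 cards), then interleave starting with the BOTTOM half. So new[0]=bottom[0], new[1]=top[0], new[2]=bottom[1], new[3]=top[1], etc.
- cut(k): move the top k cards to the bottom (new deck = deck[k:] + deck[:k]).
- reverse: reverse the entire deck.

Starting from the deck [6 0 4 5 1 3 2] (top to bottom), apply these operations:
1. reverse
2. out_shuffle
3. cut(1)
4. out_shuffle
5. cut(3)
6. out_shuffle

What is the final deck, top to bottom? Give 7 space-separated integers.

Answer: 5 4 0 6 2 3 1

Derivation:
After op 1 (reverse): [2 3 1 5 4 0 6]
After op 2 (out_shuffle): [2 4 3 0 1 6 5]
After op 3 (cut(1)): [4 3 0 1 6 5 2]
After op 4 (out_shuffle): [4 6 3 5 0 2 1]
After op 5 (cut(3)): [5 0 2 1 4 6 3]
After op 6 (out_shuffle): [5 4 0 6 2 3 1]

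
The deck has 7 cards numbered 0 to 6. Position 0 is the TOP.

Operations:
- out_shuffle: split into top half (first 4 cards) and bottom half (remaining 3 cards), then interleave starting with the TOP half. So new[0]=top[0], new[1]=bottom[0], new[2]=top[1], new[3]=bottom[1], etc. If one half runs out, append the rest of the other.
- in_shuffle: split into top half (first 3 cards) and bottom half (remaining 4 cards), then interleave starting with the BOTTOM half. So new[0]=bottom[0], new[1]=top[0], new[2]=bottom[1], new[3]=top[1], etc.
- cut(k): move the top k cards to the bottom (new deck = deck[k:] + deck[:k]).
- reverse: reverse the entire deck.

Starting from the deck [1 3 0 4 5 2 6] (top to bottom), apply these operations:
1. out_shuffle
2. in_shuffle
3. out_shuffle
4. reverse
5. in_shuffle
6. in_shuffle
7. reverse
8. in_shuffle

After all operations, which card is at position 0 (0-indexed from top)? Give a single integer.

After op 1 (out_shuffle): [1 5 3 2 0 6 4]
After op 2 (in_shuffle): [2 1 0 5 6 3 4]
After op 3 (out_shuffle): [2 6 1 3 0 4 5]
After op 4 (reverse): [5 4 0 3 1 6 2]
After op 5 (in_shuffle): [3 5 1 4 6 0 2]
After op 6 (in_shuffle): [4 3 6 5 0 1 2]
After op 7 (reverse): [2 1 0 5 6 3 4]
After op 8 (in_shuffle): [5 2 6 1 3 0 4]
Position 0: card 5.

Answer: 5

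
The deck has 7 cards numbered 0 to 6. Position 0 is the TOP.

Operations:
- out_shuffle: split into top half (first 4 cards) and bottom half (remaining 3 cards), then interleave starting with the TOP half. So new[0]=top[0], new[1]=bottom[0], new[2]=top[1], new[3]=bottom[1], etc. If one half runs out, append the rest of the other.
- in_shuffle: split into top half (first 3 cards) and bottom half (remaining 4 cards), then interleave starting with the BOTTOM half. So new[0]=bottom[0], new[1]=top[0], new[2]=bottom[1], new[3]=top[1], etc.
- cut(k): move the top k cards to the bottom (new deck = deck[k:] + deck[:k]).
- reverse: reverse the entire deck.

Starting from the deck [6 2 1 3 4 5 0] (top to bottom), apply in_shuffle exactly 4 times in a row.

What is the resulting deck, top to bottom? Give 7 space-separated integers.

After op 1 (in_shuffle): [3 6 4 2 5 1 0]
After op 2 (in_shuffle): [2 3 5 6 1 4 0]
After op 3 (in_shuffle): [6 2 1 3 4 5 0]
After op 4 (in_shuffle): [3 6 4 2 5 1 0]

Answer: 3 6 4 2 5 1 0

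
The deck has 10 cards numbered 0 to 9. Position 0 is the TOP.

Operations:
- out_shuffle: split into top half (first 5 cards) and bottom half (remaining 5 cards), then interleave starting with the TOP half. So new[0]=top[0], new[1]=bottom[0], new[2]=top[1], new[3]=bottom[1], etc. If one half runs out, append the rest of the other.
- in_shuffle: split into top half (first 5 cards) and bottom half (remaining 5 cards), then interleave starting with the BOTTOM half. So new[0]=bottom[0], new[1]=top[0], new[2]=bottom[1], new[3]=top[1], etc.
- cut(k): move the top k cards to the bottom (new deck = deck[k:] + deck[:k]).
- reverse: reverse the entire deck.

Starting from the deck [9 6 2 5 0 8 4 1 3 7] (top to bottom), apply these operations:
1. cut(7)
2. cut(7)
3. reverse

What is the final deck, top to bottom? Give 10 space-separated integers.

Answer: 5 2 6 9 7 3 1 4 8 0

Derivation:
After op 1 (cut(7)): [1 3 7 9 6 2 5 0 8 4]
After op 2 (cut(7)): [0 8 4 1 3 7 9 6 2 5]
After op 3 (reverse): [5 2 6 9 7 3 1 4 8 0]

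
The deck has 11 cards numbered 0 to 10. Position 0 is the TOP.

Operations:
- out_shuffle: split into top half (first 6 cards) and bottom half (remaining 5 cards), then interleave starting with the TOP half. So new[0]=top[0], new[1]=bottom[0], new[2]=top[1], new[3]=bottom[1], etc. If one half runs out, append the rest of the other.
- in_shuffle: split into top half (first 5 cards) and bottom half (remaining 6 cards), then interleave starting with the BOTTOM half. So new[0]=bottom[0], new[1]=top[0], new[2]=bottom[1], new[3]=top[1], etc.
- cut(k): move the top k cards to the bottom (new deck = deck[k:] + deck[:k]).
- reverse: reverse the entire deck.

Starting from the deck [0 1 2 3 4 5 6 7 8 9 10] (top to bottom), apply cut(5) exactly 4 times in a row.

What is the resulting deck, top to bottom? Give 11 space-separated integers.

After op 1 (cut(5)): [5 6 7 8 9 10 0 1 2 3 4]
After op 2 (cut(5)): [10 0 1 2 3 4 5 6 7 8 9]
After op 3 (cut(5)): [4 5 6 7 8 9 10 0 1 2 3]
After op 4 (cut(5)): [9 10 0 1 2 3 4 5 6 7 8]

Answer: 9 10 0 1 2 3 4 5 6 7 8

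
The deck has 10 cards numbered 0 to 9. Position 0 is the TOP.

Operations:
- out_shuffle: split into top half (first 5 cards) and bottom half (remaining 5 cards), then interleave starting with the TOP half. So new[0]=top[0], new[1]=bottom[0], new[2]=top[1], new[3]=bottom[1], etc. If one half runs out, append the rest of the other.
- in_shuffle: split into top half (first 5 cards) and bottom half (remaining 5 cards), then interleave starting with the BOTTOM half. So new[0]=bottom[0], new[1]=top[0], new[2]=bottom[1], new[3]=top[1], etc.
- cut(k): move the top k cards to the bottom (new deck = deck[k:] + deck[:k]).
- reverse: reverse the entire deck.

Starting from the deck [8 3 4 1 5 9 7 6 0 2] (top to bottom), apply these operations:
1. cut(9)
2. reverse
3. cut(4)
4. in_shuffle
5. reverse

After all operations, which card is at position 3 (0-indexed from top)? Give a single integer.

Answer: 7

Derivation:
After op 1 (cut(9)): [2 8 3 4 1 5 9 7 6 0]
After op 2 (reverse): [0 6 7 9 5 1 4 3 8 2]
After op 3 (cut(4)): [5 1 4 3 8 2 0 6 7 9]
After op 4 (in_shuffle): [2 5 0 1 6 4 7 3 9 8]
After op 5 (reverse): [8 9 3 7 4 6 1 0 5 2]
Position 3: card 7.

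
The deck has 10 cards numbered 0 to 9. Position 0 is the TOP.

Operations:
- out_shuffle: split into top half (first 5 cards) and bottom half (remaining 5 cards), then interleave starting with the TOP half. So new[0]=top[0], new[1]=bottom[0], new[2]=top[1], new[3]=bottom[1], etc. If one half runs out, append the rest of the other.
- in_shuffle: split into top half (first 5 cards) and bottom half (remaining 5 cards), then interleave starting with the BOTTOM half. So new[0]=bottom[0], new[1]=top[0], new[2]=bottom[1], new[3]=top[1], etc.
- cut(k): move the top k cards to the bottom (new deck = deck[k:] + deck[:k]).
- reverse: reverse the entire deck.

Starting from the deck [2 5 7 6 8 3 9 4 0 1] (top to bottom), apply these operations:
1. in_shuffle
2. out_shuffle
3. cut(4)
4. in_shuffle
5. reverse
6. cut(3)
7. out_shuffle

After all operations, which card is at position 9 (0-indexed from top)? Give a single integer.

After op 1 (in_shuffle): [3 2 9 5 4 7 0 6 1 8]
After op 2 (out_shuffle): [3 7 2 0 9 6 5 1 4 8]
After op 3 (cut(4)): [9 6 5 1 4 8 3 7 2 0]
After op 4 (in_shuffle): [8 9 3 6 7 5 2 1 0 4]
After op 5 (reverse): [4 0 1 2 5 7 6 3 9 8]
After op 6 (cut(3)): [2 5 7 6 3 9 8 4 0 1]
After op 7 (out_shuffle): [2 9 5 8 7 4 6 0 3 1]
Position 9: card 1.

Answer: 1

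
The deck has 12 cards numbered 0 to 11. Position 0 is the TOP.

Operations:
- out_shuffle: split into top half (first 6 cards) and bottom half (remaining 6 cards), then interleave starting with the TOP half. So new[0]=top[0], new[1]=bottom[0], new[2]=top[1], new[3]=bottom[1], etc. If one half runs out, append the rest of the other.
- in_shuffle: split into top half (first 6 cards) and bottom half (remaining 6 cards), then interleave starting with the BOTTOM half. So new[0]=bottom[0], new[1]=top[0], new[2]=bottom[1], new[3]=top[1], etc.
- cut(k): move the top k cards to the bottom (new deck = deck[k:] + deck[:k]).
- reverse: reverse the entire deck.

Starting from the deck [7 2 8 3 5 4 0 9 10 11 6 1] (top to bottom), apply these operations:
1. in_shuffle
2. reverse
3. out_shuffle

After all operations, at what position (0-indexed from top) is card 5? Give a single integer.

After op 1 (in_shuffle): [0 7 9 2 10 8 11 3 6 5 1 4]
After op 2 (reverse): [4 1 5 6 3 11 8 10 2 9 7 0]
After op 3 (out_shuffle): [4 8 1 10 5 2 6 9 3 7 11 0]
Card 5 is at position 4.

Answer: 4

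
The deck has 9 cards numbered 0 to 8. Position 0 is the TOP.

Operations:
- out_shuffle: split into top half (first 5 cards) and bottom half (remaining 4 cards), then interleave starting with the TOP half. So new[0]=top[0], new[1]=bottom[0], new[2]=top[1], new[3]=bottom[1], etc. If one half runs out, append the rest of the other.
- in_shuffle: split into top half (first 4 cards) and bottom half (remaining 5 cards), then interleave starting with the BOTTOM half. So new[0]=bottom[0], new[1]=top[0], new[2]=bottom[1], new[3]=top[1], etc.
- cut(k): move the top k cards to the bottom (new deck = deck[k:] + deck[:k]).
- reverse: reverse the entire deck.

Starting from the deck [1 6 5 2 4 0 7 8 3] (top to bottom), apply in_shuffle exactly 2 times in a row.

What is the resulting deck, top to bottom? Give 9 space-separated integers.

After op 1 (in_shuffle): [4 1 0 6 7 5 8 2 3]
After op 2 (in_shuffle): [7 4 5 1 8 0 2 6 3]

Answer: 7 4 5 1 8 0 2 6 3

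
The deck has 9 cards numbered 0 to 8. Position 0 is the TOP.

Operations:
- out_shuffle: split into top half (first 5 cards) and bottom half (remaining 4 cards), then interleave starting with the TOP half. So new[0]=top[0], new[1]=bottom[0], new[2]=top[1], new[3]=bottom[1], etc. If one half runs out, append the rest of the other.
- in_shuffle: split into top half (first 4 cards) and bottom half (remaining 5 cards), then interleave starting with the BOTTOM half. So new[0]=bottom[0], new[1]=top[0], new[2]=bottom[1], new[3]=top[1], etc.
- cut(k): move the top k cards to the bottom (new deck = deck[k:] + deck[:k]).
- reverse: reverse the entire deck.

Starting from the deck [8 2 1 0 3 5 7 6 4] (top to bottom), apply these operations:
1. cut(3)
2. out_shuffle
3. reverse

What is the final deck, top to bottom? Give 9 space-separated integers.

After op 1 (cut(3)): [0 3 5 7 6 4 8 2 1]
After op 2 (out_shuffle): [0 4 3 8 5 2 7 1 6]
After op 3 (reverse): [6 1 7 2 5 8 3 4 0]

Answer: 6 1 7 2 5 8 3 4 0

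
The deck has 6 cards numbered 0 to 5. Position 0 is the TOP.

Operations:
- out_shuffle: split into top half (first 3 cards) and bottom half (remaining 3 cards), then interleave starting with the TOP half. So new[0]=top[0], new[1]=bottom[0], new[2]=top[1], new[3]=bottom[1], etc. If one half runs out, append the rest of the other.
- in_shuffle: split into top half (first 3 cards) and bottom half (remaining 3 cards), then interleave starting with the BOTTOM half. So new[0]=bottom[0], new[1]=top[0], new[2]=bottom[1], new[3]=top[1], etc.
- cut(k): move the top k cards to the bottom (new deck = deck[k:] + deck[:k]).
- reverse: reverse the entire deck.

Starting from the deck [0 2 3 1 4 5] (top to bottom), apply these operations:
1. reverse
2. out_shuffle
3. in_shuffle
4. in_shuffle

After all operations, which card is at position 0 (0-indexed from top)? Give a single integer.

After op 1 (reverse): [5 4 1 3 2 0]
After op 2 (out_shuffle): [5 3 4 2 1 0]
After op 3 (in_shuffle): [2 5 1 3 0 4]
After op 4 (in_shuffle): [3 2 0 5 4 1]
Position 0: card 3.

Answer: 3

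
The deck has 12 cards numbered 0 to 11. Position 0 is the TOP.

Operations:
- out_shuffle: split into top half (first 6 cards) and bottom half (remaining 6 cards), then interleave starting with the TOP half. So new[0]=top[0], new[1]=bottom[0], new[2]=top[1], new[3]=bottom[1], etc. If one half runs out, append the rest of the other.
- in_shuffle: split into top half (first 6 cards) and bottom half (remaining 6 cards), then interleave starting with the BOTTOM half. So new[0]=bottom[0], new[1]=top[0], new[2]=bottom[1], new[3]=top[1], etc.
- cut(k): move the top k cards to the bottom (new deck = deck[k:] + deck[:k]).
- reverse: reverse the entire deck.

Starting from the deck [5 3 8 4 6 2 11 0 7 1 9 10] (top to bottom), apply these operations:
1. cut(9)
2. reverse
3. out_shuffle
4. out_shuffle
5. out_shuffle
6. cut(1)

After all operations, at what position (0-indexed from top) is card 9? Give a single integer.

After op 1 (cut(9)): [1 9 10 5 3 8 4 6 2 11 0 7]
After op 2 (reverse): [7 0 11 2 6 4 8 3 5 10 9 1]
After op 3 (out_shuffle): [7 8 0 3 11 5 2 10 6 9 4 1]
After op 4 (out_shuffle): [7 2 8 10 0 6 3 9 11 4 5 1]
After op 5 (out_shuffle): [7 3 2 9 8 11 10 4 0 5 6 1]
After op 6 (cut(1)): [3 2 9 8 11 10 4 0 5 6 1 7]
Card 9 is at position 2.

Answer: 2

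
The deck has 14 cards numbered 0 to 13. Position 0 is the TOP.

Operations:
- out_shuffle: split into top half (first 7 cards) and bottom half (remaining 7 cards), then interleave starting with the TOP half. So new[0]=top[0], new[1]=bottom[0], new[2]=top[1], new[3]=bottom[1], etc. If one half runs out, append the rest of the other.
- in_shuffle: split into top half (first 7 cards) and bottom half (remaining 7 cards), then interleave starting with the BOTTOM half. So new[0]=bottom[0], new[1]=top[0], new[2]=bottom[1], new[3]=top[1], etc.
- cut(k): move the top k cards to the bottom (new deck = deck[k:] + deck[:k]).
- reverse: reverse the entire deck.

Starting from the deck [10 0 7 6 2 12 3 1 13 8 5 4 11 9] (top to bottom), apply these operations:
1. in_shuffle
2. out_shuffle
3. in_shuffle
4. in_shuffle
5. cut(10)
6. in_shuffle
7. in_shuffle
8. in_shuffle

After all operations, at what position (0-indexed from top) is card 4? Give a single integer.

Answer: 9

Derivation:
After op 1 (in_shuffle): [1 10 13 0 8 7 5 6 4 2 11 12 9 3]
After op 2 (out_shuffle): [1 6 10 4 13 2 0 11 8 12 7 9 5 3]
After op 3 (in_shuffle): [11 1 8 6 12 10 7 4 9 13 5 2 3 0]
After op 4 (in_shuffle): [4 11 9 1 13 8 5 6 2 12 3 10 0 7]
After op 5 (cut(10)): [3 10 0 7 4 11 9 1 13 8 5 6 2 12]
After op 6 (in_shuffle): [1 3 13 10 8 0 5 7 6 4 2 11 12 9]
After op 7 (in_shuffle): [7 1 6 3 4 13 2 10 11 8 12 0 9 5]
After op 8 (in_shuffle): [10 7 11 1 8 6 12 3 0 4 9 13 5 2]
Card 4 is at position 9.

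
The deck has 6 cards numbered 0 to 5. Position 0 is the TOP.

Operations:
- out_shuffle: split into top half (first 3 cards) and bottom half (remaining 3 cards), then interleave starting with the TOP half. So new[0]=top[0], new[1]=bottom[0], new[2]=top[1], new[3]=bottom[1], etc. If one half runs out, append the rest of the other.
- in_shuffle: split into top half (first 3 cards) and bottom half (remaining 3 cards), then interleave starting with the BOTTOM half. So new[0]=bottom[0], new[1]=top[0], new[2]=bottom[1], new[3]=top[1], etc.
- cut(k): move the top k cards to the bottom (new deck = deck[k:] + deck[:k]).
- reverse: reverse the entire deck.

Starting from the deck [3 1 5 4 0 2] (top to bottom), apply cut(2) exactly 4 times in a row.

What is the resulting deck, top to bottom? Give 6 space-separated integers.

After op 1 (cut(2)): [5 4 0 2 3 1]
After op 2 (cut(2)): [0 2 3 1 5 4]
After op 3 (cut(2)): [3 1 5 4 0 2]
After op 4 (cut(2)): [5 4 0 2 3 1]

Answer: 5 4 0 2 3 1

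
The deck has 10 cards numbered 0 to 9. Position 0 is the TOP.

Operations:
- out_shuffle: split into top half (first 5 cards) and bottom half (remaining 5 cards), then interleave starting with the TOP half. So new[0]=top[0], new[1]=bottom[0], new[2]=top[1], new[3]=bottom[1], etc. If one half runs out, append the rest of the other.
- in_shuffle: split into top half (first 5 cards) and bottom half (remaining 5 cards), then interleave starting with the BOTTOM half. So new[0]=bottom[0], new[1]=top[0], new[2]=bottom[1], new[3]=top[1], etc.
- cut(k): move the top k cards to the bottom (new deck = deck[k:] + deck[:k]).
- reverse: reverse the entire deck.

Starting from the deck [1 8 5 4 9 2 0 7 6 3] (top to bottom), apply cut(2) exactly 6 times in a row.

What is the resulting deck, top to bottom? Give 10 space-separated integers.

After op 1 (cut(2)): [5 4 9 2 0 7 6 3 1 8]
After op 2 (cut(2)): [9 2 0 7 6 3 1 8 5 4]
After op 3 (cut(2)): [0 7 6 3 1 8 5 4 9 2]
After op 4 (cut(2)): [6 3 1 8 5 4 9 2 0 7]
After op 5 (cut(2)): [1 8 5 4 9 2 0 7 6 3]
After op 6 (cut(2)): [5 4 9 2 0 7 6 3 1 8]

Answer: 5 4 9 2 0 7 6 3 1 8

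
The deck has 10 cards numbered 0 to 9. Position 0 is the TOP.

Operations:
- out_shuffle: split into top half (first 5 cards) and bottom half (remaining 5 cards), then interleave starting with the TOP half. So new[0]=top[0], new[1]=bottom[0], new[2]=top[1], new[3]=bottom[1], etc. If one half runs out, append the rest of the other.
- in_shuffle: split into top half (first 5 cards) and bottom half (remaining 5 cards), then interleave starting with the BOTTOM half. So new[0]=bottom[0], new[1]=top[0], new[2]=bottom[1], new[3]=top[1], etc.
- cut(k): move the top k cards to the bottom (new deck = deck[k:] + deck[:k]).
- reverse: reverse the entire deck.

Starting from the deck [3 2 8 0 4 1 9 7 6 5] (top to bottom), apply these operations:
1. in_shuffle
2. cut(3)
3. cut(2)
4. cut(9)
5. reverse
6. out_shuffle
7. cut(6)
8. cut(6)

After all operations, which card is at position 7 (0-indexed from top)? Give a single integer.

After op 1 (in_shuffle): [1 3 9 2 7 8 6 0 5 4]
After op 2 (cut(3)): [2 7 8 6 0 5 4 1 3 9]
After op 3 (cut(2)): [8 6 0 5 4 1 3 9 2 7]
After op 4 (cut(9)): [7 8 6 0 5 4 1 3 9 2]
After op 5 (reverse): [2 9 3 1 4 5 0 6 8 7]
After op 6 (out_shuffle): [2 5 9 0 3 6 1 8 4 7]
After op 7 (cut(6)): [1 8 4 7 2 5 9 0 3 6]
After op 8 (cut(6)): [9 0 3 6 1 8 4 7 2 5]
Position 7: card 7.

Answer: 7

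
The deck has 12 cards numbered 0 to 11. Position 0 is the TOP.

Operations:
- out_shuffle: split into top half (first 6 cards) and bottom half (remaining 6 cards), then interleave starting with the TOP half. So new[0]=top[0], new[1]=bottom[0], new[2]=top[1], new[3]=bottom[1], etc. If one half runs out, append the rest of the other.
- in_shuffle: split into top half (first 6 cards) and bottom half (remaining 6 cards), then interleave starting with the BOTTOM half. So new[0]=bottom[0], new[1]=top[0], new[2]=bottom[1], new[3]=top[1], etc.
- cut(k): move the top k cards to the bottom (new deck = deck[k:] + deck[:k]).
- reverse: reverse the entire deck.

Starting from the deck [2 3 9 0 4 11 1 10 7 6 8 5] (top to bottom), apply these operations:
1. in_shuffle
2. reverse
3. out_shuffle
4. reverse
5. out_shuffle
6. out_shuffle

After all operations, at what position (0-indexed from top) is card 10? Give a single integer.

After op 1 (in_shuffle): [1 2 10 3 7 9 6 0 8 4 5 11]
After op 2 (reverse): [11 5 4 8 0 6 9 7 3 10 2 1]
After op 3 (out_shuffle): [11 9 5 7 4 3 8 10 0 2 6 1]
After op 4 (reverse): [1 6 2 0 10 8 3 4 7 5 9 11]
After op 5 (out_shuffle): [1 3 6 4 2 7 0 5 10 9 8 11]
After op 6 (out_shuffle): [1 0 3 5 6 10 4 9 2 8 7 11]
Card 10 is at position 5.

Answer: 5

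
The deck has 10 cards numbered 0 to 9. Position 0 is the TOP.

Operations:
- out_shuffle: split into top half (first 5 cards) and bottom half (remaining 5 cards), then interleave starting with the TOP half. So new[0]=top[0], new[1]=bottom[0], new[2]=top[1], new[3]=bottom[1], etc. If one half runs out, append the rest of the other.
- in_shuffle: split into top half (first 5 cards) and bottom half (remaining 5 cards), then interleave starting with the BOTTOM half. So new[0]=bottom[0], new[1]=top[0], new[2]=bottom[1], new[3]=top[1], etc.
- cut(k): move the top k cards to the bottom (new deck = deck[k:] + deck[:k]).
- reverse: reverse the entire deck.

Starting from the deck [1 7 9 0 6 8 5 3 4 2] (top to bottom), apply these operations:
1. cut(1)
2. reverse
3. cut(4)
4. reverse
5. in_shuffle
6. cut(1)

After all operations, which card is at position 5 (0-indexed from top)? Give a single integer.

Answer: 8

Derivation:
After op 1 (cut(1)): [7 9 0 6 8 5 3 4 2 1]
After op 2 (reverse): [1 2 4 3 5 8 6 0 9 7]
After op 3 (cut(4)): [5 8 6 0 9 7 1 2 4 3]
After op 4 (reverse): [3 4 2 1 7 9 0 6 8 5]
After op 5 (in_shuffle): [9 3 0 4 6 2 8 1 5 7]
After op 6 (cut(1)): [3 0 4 6 2 8 1 5 7 9]
Position 5: card 8.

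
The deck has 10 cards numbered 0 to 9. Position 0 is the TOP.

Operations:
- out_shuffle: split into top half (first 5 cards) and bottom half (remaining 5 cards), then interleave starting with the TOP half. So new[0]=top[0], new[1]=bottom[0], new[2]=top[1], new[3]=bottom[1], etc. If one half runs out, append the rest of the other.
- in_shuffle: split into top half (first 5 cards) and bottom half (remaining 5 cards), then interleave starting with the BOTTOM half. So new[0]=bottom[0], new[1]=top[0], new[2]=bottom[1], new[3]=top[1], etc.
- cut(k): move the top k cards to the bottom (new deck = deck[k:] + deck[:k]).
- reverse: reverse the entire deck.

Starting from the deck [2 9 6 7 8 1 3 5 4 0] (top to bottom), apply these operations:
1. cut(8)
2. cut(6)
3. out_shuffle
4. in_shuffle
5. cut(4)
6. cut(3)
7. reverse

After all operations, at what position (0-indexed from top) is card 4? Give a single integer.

After op 1 (cut(8)): [4 0 2 9 6 7 8 1 3 5]
After op 2 (cut(6)): [8 1 3 5 4 0 2 9 6 7]
After op 3 (out_shuffle): [8 0 1 2 3 9 5 6 4 7]
After op 4 (in_shuffle): [9 8 5 0 6 1 4 2 7 3]
After op 5 (cut(4)): [6 1 4 2 7 3 9 8 5 0]
After op 6 (cut(3)): [2 7 3 9 8 5 0 6 1 4]
After op 7 (reverse): [4 1 6 0 5 8 9 3 7 2]
Card 4 is at position 0.

Answer: 0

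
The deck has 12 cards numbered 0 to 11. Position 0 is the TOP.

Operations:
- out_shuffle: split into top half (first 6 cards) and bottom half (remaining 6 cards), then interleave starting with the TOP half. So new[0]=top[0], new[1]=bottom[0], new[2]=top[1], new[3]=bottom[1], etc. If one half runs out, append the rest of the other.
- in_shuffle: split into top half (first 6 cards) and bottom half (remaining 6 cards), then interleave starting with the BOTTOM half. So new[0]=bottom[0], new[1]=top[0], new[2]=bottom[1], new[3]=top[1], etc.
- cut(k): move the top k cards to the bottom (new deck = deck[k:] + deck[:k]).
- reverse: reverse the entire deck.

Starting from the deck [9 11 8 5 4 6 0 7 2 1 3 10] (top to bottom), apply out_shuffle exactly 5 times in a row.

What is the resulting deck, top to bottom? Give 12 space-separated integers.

Answer: 9 3 1 2 7 0 6 4 5 8 11 10

Derivation:
After op 1 (out_shuffle): [9 0 11 7 8 2 5 1 4 3 6 10]
After op 2 (out_shuffle): [9 5 0 1 11 4 7 3 8 6 2 10]
After op 3 (out_shuffle): [9 7 5 3 0 8 1 6 11 2 4 10]
After op 4 (out_shuffle): [9 1 7 6 5 11 3 2 0 4 8 10]
After op 5 (out_shuffle): [9 3 1 2 7 0 6 4 5 8 11 10]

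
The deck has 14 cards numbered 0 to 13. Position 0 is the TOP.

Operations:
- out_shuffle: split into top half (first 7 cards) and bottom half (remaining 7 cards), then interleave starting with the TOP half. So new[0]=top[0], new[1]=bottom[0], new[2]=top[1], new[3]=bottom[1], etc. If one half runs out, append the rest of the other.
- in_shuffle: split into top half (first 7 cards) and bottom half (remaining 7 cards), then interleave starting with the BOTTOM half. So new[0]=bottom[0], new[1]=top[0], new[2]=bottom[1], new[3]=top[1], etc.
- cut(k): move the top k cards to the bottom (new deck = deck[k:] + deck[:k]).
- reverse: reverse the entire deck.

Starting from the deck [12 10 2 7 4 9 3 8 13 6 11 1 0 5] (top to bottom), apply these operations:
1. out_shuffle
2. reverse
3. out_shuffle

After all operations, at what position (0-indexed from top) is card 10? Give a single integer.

After op 1 (out_shuffle): [12 8 10 13 2 6 7 11 4 1 9 0 3 5]
After op 2 (reverse): [5 3 0 9 1 4 11 7 6 2 13 10 8 12]
After op 3 (out_shuffle): [5 7 3 6 0 2 9 13 1 10 4 8 11 12]
Card 10 is at position 9.

Answer: 9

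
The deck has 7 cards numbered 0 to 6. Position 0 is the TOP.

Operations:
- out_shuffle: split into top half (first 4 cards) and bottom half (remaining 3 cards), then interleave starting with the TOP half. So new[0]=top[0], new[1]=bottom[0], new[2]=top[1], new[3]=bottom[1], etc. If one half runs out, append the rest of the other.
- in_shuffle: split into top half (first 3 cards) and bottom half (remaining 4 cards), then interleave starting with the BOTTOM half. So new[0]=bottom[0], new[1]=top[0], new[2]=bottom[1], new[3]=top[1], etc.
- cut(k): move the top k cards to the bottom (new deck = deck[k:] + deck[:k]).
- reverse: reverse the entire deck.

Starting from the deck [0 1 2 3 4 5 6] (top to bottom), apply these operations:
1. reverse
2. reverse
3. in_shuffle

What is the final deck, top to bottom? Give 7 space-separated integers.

Answer: 3 0 4 1 5 2 6

Derivation:
After op 1 (reverse): [6 5 4 3 2 1 0]
After op 2 (reverse): [0 1 2 3 4 5 6]
After op 3 (in_shuffle): [3 0 4 1 5 2 6]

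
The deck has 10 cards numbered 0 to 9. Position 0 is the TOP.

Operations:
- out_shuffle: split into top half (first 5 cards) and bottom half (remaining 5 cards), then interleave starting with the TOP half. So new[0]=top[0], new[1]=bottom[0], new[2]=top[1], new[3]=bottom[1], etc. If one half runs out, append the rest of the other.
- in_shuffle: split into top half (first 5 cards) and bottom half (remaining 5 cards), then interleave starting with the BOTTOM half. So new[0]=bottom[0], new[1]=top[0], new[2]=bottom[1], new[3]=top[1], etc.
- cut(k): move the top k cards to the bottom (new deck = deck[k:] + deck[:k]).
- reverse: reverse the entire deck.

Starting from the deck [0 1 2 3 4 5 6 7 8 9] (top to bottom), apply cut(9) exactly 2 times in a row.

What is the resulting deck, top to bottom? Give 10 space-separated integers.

Answer: 8 9 0 1 2 3 4 5 6 7

Derivation:
After op 1 (cut(9)): [9 0 1 2 3 4 5 6 7 8]
After op 2 (cut(9)): [8 9 0 1 2 3 4 5 6 7]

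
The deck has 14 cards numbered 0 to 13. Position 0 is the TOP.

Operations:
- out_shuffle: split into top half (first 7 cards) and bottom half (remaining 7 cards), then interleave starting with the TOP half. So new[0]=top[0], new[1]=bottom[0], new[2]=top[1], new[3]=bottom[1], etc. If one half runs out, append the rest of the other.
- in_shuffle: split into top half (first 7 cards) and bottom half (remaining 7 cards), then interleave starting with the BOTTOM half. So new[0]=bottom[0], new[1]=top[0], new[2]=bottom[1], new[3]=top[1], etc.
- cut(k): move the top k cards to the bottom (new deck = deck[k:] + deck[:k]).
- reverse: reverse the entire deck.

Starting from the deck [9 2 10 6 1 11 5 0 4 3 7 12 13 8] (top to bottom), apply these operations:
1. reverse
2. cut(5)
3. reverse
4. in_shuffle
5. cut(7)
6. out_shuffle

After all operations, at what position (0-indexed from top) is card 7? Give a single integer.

After op 1 (reverse): [8 13 12 7 3 4 0 5 11 1 6 10 2 9]
After op 2 (cut(5)): [4 0 5 11 1 6 10 2 9 8 13 12 7 3]
After op 3 (reverse): [3 7 12 13 8 9 2 10 6 1 11 5 0 4]
After op 4 (in_shuffle): [10 3 6 7 1 12 11 13 5 8 0 9 4 2]
After op 5 (cut(7)): [13 5 8 0 9 4 2 10 3 6 7 1 12 11]
After op 6 (out_shuffle): [13 10 5 3 8 6 0 7 9 1 4 12 2 11]
Card 7 is at position 7.

Answer: 7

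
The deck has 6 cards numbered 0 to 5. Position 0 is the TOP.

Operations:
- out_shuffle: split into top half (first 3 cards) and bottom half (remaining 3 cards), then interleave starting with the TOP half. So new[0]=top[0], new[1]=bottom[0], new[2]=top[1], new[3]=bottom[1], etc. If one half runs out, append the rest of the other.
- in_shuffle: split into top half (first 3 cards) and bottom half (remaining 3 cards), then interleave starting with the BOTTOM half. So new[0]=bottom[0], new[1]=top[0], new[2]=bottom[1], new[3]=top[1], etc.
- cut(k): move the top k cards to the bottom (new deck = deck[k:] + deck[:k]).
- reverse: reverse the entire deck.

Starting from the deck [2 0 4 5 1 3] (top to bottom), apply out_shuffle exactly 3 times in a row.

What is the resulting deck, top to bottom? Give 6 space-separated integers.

After op 1 (out_shuffle): [2 5 0 1 4 3]
After op 2 (out_shuffle): [2 1 5 4 0 3]
After op 3 (out_shuffle): [2 4 1 0 5 3]

Answer: 2 4 1 0 5 3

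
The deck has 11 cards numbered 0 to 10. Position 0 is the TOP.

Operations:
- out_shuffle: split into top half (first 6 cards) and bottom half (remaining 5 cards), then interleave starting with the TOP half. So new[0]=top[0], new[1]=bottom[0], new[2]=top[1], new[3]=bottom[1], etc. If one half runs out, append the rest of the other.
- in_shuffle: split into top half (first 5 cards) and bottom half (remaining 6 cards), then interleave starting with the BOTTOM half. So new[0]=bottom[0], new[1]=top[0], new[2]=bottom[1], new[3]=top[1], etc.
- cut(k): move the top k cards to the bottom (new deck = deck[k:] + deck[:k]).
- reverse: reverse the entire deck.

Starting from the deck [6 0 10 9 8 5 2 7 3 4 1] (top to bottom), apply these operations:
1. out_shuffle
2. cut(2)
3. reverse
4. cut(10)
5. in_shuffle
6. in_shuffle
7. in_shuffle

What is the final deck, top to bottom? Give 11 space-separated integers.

Answer: 4 6 10 8 2 3 1 0 9 5 7

Derivation:
After op 1 (out_shuffle): [6 2 0 7 10 3 9 4 8 1 5]
After op 2 (cut(2)): [0 7 10 3 9 4 8 1 5 6 2]
After op 3 (reverse): [2 6 5 1 8 4 9 3 10 7 0]
After op 4 (cut(10)): [0 2 6 5 1 8 4 9 3 10 7]
After op 5 (in_shuffle): [8 0 4 2 9 6 3 5 10 1 7]
After op 6 (in_shuffle): [6 8 3 0 5 4 10 2 1 9 7]
After op 7 (in_shuffle): [4 6 10 8 2 3 1 0 9 5 7]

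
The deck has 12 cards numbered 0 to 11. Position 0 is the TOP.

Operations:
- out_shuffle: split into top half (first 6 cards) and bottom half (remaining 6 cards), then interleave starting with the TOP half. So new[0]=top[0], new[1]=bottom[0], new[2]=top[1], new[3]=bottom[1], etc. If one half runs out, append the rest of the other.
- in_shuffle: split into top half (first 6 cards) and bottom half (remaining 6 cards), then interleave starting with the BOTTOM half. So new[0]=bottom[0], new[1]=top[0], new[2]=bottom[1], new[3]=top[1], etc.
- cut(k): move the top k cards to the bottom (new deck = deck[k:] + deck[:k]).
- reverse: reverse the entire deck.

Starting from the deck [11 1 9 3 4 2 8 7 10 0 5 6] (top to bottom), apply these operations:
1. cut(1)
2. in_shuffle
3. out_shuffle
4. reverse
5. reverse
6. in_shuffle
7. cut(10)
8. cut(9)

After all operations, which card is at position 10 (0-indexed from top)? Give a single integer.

Answer: 1

Derivation:
After op 1 (cut(1)): [1 9 3 4 2 8 7 10 0 5 6 11]
After op 2 (in_shuffle): [7 1 10 9 0 3 5 4 6 2 11 8]
After op 3 (out_shuffle): [7 5 1 4 10 6 9 2 0 11 3 8]
After op 4 (reverse): [8 3 11 0 2 9 6 10 4 1 5 7]
After op 5 (reverse): [7 5 1 4 10 6 9 2 0 11 3 8]
After op 6 (in_shuffle): [9 7 2 5 0 1 11 4 3 10 8 6]
After op 7 (cut(10)): [8 6 9 7 2 5 0 1 11 4 3 10]
After op 8 (cut(9)): [4 3 10 8 6 9 7 2 5 0 1 11]
Position 10: card 1.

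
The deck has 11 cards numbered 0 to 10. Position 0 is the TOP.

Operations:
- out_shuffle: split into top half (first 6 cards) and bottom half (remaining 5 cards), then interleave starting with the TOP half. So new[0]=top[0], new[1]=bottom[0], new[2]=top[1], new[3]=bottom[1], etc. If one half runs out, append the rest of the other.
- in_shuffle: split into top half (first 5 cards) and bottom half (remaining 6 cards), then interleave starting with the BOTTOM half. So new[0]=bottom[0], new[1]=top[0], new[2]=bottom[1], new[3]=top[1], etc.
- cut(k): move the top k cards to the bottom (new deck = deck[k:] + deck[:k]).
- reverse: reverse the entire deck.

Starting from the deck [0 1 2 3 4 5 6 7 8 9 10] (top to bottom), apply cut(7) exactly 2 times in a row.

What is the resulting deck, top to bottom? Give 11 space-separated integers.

After op 1 (cut(7)): [7 8 9 10 0 1 2 3 4 5 6]
After op 2 (cut(7)): [3 4 5 6 7 8 9 10 0 1 2]

Answer: 3 4 5 6 7 8 9 10 0 1 2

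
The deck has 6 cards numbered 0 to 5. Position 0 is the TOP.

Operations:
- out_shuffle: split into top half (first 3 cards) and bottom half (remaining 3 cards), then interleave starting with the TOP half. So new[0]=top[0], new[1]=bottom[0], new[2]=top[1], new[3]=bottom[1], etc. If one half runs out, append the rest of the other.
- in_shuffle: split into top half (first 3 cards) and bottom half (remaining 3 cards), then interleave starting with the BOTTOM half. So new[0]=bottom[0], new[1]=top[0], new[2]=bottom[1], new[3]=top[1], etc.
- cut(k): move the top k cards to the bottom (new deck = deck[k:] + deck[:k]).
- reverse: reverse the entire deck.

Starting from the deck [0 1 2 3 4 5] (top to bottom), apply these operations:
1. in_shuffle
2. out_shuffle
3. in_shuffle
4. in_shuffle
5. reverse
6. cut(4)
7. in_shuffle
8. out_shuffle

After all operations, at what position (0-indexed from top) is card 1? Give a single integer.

Answer: 1

Derivation:
After op 1 (in_shuffle): [3 0 4 1 5 2]
After op 2 (out_shuffle): [3 1 0 5 4 2]
After op 3 (in_shuffle): [5 3 4 1 2 0]
After op 4 (in_shuffle): [1 5 2 3 0 4]
After op 5 (reverse): [4 0 3 2 5 1]
After op 6 (cut(4)): [5 1 4 0 3 2]
After op 7 (in_shuffle): [0 5 3 1 2 4]
After op 8 (out_shuffle): [0 1 5 2 3 4]
Card 1 is at position 1.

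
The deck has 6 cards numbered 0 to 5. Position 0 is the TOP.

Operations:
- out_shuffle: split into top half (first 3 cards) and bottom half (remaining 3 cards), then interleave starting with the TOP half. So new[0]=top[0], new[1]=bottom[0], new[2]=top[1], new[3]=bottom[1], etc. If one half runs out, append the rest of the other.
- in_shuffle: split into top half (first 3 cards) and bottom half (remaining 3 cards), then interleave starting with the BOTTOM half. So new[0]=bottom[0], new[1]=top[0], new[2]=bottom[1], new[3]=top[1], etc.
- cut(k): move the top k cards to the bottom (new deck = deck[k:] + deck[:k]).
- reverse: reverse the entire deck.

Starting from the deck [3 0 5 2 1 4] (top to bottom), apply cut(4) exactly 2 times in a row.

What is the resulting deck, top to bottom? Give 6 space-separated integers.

After op 1 (cut(4)): [1 4 3 0 5 2]
After op 2 (cut(4)): [5 2 1 4 3 0]

Answer: 5 2 1 4 3 0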